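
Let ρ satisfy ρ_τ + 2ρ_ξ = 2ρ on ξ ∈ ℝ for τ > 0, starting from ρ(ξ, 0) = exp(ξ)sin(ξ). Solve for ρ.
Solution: Substitute ρ = exp(ξ)u.
Then ρ_ξ = exp(ξ)(u_ξ + u), ρ_τ = exp(ξ)u_τ; substituting and dividing by exp(ξ), the lower-order terms cancel: u_τ + 2u_ξ = 0 (standard advection equation).
Data for u: u(ξ,0) = exp(-ξ)ρ(ξ,0) = sin(ξ).
By characteristics (dξ/dτ = 2), u(ξ,τ) = f(ξ - 2τ) with f = u(·, 0).
So u(ξ,τ) = sin(ξ - 2τ), and ρ(ξ,τ) = exp(ξ)u(ξ,τ).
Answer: ρ(ξ, τ) = exp(ξ)sin(ξ - 2τ)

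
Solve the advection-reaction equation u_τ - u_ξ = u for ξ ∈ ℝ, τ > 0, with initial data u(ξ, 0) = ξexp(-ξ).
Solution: Substitute u = exp(-ξ)w, i.e. w = exp(ξ)u.
By the product rule, u_ξ = exp(-ξ)(w_ξ - w), u_τ = exp(-ξ)w_τ.
Substituting into the PDE and dividing by exp(-ξ): w_τ - (w_ξ - w) = w.
The lower-order terms cancel, leaving the standard advection equation w_τ - w_ξ = 0.
Initial data for w: w(ξ,0) = exp(ξ)u(ξ,0) = ξ.
Solve for w:
  By method of characteristics (waves move left with speed 1):
  Along characteristics ξ + τ = const, w is constant, so w(ξ,τ) = f(ξ + τ) with f = w(·, 0).
Hence w(ξ,τ) = ξ + τ.
Transform back: u(ξ,τ) = exp(-ξ)w(ξ,τ).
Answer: u(ξ, τ) = ξexp(-ξ) + τexp(-ξ)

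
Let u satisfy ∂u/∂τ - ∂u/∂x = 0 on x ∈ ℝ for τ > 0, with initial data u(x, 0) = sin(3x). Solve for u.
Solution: By characteristics (dx/dτ = -1), u(x,τ) = f(x + τ) with f = u(·, 0).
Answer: u(x, τ) = sin(3x + 3τ)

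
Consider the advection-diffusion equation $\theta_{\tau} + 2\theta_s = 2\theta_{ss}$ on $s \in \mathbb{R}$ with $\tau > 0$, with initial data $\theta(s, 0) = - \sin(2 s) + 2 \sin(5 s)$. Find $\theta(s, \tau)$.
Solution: Change to a moving frame: let $\eta = s - 2\tau$, $\sigma = \tau$ and write $\theta(s,\tau) = u(\eta,\sigma)$.
By the chain rule $\theta_{\tau} = u_{\sigma} - 2u_{\eta}$, $\theta_s = u_{\eta}$, $\theta_{ss} = u_{\eta\eta}$.
Then $\theta_{\tau} + 2\theta_s = u_{\sigma}$: the advection term cancels and the PDE becomes the heat equation $u_{\sigma} = 2u_{\eta\eta}$ on $\eta \in \mathbb{R}$.
Initial data: $u(\eta,0) = \theta(\eta,0) = - \sin(2 \eta) + 2 \sin(5 \eta)$.
On $\eta \in \mathbb{R}$ each mode satisfies $(\sin(n\eta))'' = -n^2 \sin(n\eta)$, so $e^{-2n^2\sigma} \sin(n\eta)$ solves the heat equation; by superposition $u(\eta,\sigma) = \sum c_n e^{-2n^2\sigma} \sin(n\eta)$.
Reading off the coefficients: $c_2=-1, c_5=2$, so $u(\eta,\sigma) = - e^{-8 \sigma} \sin(2 \eta) + 2 e^{-50 \sigma} \sin(5 \eta)$.
Substituting back $\eta = s - 2\tau$, $\sigma = \tau$: $\theta(s,\tau) = u(s - 2\tau, \tau)$.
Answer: $\theta(s, \tau) = e^{-8 \tau} \sin(4 \tau - 2 s) - 2 e^{-50 \tau} \sin(10 \tau - 5 s)$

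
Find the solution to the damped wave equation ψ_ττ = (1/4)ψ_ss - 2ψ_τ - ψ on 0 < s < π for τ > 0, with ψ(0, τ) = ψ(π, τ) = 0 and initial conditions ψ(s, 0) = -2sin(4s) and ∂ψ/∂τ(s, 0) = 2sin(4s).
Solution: Substitute ψ = exp(-τ)u.
Then ψ_τ = exp(-τ)(u_τ - u), ψ_ττ = exp(-τ)(u_ττ - 2u_τ + u), ψ_ss = exp(-τ)u_ss; substituting and dividing by exp(-τ), the lower-order terms cancel: u_ττ = (1/4)u_ss (standard wave equation).
Data for u: u(s,0) = ψ(s,0) = -2sin(4s); u_τ(s,0) = ψ_τ(s,0) + ψ(s,0) = 0. The boundary conditions carry over: u(0,τ) = u(π,τ) = 0.
Separating variables: u = Σ [A_n cos(ω_n τ) + B_n sin(ω_n τ)] sin(ns), ω_n = n/2. From ICs: A_4=-2.
So u(s,τ) = -2sin(4s)cos(2τ), and ψ(s,τ) = exp(-τ)u(s,τ).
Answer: ψ(s, τ) = -2exp(-τ)sin(4s)cos(2τ)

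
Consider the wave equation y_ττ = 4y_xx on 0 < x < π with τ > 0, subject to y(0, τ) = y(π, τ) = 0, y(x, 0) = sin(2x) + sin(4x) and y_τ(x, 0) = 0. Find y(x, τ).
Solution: Using separation of variables y = X(x)T(τ):
Eigenfunctions: sin(nx), n = 1, 2, 3, ...
General solution: y(x, τ) = Σ [A_n cos(2n τ) + B_n sin(2n τ)] sin(nx)
From y(x,0) = sin(2x) + sin(4x): A_2=1, A_4=1. From y_τ(x,0) = 0: all B_n = 0.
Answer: y(x, τ) = sin(2x)cos(4τ) + sin(4x)cos(8τ)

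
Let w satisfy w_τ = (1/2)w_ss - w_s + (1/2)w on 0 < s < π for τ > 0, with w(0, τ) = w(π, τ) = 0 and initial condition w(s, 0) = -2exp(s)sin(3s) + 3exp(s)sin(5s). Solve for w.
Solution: Substitute w = exp(s)u.
Then w_s = exp(s)(u_s + u), w_ss = exp(s)(u_ss + 2u_s + u), w_τ = exp(s)u_τ; substituting and dividing by exp(s), the lower-order terms cancel: u_τ = (1/2)u_ss (standard heat equation).
Data for u: u(s,0) = exp(-s)w(s,0) = -2sin(3s) + 3sin(5s). The boundary conditions carry over: u(0,τ) = u(π,τ) = 0.
Separating variables: u = Σ c_n exp(-n²τ/2) sin(ns). From u(s,0) = -2sin(3s) + 3sin(5s): c_3=-2, c_5=3.
So u(s,τ) = -2exp(-9τ/2)sin(3s) + 3exp(-25τ/2)sin(5s), and w(s,τ) = exp(s)u(s,τ).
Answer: w(s, τ) = -2exp(s)exp(-9τ/2)sin(3s) + 3exp(s)exp(-25τ/2)sin(5s)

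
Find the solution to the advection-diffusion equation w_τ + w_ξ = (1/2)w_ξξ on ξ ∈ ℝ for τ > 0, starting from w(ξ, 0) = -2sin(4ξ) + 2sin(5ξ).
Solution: Change to a moving frame: let η = ξ - τ, σ = τ and write w(ξ,τ) = u(η,σ).
By the chain rule w_τ = u_σ - u_η, w_ξ = u_η, w_ξξ = u_ηη.
Then w_τ + w_ξ = u_σ: the advection term cancels and the PDE becomes the heat equation u_σ = (1/2)u_ηη on η ∈ ℝ.
Initial data: u(η,0) = w(η,0) = -2sin(4η) + 2sin(5η).
On η ∈ ℝ each mode satisfies (sin(nη))″ = -n² sin(nη), so exp(-n²σ/2) sin(nη) solves the heat equation; by superposition u(η,σ) = Σ c_n exp(-n²σ/2) sin(nη).
Reading off the coefficients: c_4=-2, c_5=2, so u(η,σ) = -2exp(-8σ)sin(4η) + 2exp(-25σ/2)sin(5η).
Substituting back η = ξ - τ, σ = τ: w(ξ,τ) = u(ξ - τ, τ).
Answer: w(ξ, τ) = -2exp(-8τ)sin(4ξ - 4τ) + 2exp(-25τ/2)sin(5ξ - 5τ)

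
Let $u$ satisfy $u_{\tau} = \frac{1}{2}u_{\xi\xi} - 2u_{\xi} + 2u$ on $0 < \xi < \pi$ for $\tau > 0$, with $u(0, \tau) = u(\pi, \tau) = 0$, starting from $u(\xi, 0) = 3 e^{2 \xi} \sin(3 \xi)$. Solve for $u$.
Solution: Substitute $u = e^{2\xi}w$.
Then $u_{\xi} = e^{2\xi}(w_{\xi} + 2w)$, $u_{\xi\xi} = e^{2\xi}(w_{\xi\xi} + 4w_{\xi} + 4w)$, $u_{\tau} = e^{2\xi}w_{\tau}$; substituting and dividing by $e^{2\xi}$, the lower-order terms cancel: $w_{\tau} = \frac{1}{2}w_{\xi\xi}$ (standard heat equation).
Data for $w$: $w(\xi,0) = e^{-2\xi}u(\xi,0) = 3 \sin(3 \xi)$. The boundary conditions carry over: $w(0,\tau) = w(\pi,\tau) = 0$.
Separating variables: $w = \sum c_n e^{-n^2\tau/2} \sin(n\xi)$. From $w(\xi,0) = 3 \sin(3 \xi)$: $c_3=3$.
So $w(\xi,\tau) = 3 e^{-9 \tau/2} \sin(3 \xi)$, and $u(\xi,\tau) = e^{2\xi}w(\xi,\tau)$.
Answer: $u(\xi, \tau) = 3 e^{-9 \tau/2} e^{2 \xi} \sin(3 \xi)$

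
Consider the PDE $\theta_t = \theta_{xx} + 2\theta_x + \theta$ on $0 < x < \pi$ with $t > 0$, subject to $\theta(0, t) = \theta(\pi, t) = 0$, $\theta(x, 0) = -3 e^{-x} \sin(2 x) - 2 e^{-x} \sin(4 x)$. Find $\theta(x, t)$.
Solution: Substitute $\theta = e^{-x}u$, i.e. $u = e^{x}\theta$.
By the product rule, $\theta_x = e^{-x}(u_x - u)$, $\theta_{xx} = e^{-x}(u_{xx} - 2u_x + u)$, $\theta_t = e^{-x}u_t$.
Substituting into the PDE and dividing by $e^{-x}$: $u_t = (u_{xx} - 2u_x + u) + 2(u_x - u) + u$.
The lower-order terms cancel, leaving the standard heat equation $u_t = u_{xx}$.
Initial data for $u$: $u(x,0) = e^{x}\theta(x,0) = -3 \sin(2 x) - 2 \sin(4 x)$. The boundary conditions carry over: $u(0,t) = u(\pi,t) = 0$.
Solve for $u$:
  Using separation of variables $u = X(x)G(t)$:
  Eigenfunctions: $\sin(nx)$, $n = 1, 2, 3, \ldots$
  General solution: $u(x, t) = \sum c_n \sin(nx) e^{-n^2 t}$
  Matching $u(x,0) = -3 \sin(2 x) - 2 \sin(4 x)$ term by term: $c_2=-3, c_4=-2$.
Hence $u(x,t) = -3 e^{-4 t} \sin(2 x) - 2 e^{-16 t} \sin(4 x)$.
Transform back: $\theta(x,t) = e^{-x}u(x,t)$.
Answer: $\theta(x, t) = -3 e^{-4 t} e^{-x} \sin(2 x) - 2 e^{-16 t} e^{-x} \sin(4 x)$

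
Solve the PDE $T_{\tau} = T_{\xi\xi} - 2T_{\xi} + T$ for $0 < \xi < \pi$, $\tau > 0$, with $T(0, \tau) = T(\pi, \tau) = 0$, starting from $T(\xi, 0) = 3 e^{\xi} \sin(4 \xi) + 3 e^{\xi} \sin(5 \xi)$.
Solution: Substitute $T = e^{\xi}u$, i.e. $u = e^{-\xi}T$.
By the product rule, $T_{\xi} = e^{\xi}(u_{\xi} + u)$, $T_{\xi\xi} = e^{\xi}(u_{\xi\xi} + 2u_{\xi} + u)$, $T_{\tau} = e^{\xi}u_{\tau}$.
Substituting into the PDE and dividing by $e^{\xi}$: $u_{\tau} = (u_{\xi\xi} + 2u_{\xi} + u) - 2(u_{\xi} + u) + u$.
The lower-order terms cancel, leaving the standard heat equation $u_{\tau} = u_{\xi\xi}$.
Initial data for $u$: $u(\xi,0) = e^{-\xi}T(\xi,0) = 3 \sin(4 \xi) + 3 \sin(5 \xi)$. The boundary conditions carry over: $u(0,\tau) = u(\pi,\tau) = 0$.
Solve for $u$:
  Using separation of variables $u = X(\xi)G(\tau)$:
  Eigenfunctions: $\sin(n\xi)$, $n = 1, 2, 3, \ldots$
  General solution: $u(\xi, \tau) = \sum c_n \sin(n\xi) e^{-n^2 \tau}$
  Matching $u(\xi,0) = 3 \sin(4 \xi) + 3 \sin(5 \xi)$ term by term: $c_4=3, c_5=3$.
Hence $u(\xi,\tau) = 3 e^{-16 \tau} \sin(4 \xi) + 3 e^{-25 \tau} \sin(5 \xi)$.
Transform back: $T(\xi,\tau) = e^{\xi}u(\xi,\tau)$.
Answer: $T(\xi, \tau) = 3 e^{-16 \tau} e^{\xi} \sin(4 \xi) + 3 e^{-25 \tau} e^{\xi} \sin(5 \xi)$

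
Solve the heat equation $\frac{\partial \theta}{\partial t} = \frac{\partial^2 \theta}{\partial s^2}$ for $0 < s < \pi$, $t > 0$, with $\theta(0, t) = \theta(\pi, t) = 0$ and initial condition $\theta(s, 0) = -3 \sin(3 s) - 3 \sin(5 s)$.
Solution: Using separation of variables $\theta = X(s)G(t)$:
Eigenfunctions: $\sin(ns)$, $n = 1, 2, 3, \ldots$
General solution: $\theta(s, t) = \sum c_n \sin(ns) e^{-n^2 t}$
Matching $\theta(s,0) = -3 \sin(3 s) - 3 \sin(5 s)$ term by term: $c_3=-3, c_5=-3$.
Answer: $\theta(s, t) = -3 e^{-9 t} \sin(3 s) - 3 e^{-25 t} \sin(5 s)$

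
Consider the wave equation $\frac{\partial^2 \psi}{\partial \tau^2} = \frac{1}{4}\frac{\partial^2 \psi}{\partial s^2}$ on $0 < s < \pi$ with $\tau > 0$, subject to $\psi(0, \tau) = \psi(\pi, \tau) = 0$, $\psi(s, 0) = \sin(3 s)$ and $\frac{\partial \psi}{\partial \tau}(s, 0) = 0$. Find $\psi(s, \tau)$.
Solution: Using separation of variables $\psi = X(s)T(\tau)$:
Eigenfunctions: $\sin(ns)$, $n = 1, 2, 3, \ldots$
General solution: $\psi(s, \tau) = \sum [A_n \cos(n \tau/2) + B_n \sin(n \tau/2)] \sin(ns)$
From $\psi(s,0) = \sin(3 s)$: $A_3=1$. From $\psi_{\tau}(s,0) = 0$: all $B_n = 0$.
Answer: $\psi(s, \tau) = \sin(3 s) \cos(3 \tau/2)$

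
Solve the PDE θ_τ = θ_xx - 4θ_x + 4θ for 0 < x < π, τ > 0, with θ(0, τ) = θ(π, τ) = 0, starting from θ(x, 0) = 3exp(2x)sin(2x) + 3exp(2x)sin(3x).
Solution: Substitute θ = exp(2x)u.
Then θ_x = exp(2x)(u_x + 2u), θ_xx = exp(2x)(u_xx + 4u_x + 4u), θ_τ = exp(2x)u_τ; substituting and dividing by exp(2x), the lower-order terms cancel: u_τ = u_xx (standard heat equation).
Data for u: u(x,0) = exp(-2x)θ(x,0) = 3sin(2x) + 3sin(3x). The boundary conditions carry over: u(0,τ) = u(π,τ) = 0.
Separating variables: u = Σ c_n exp(-n²τ) sin(nx). From u(x,0) = 3sin(2x) + 3sin(3x): c_2=3, c_3=3.
So u(x,τ) = 3exp(-4τ)sin(2x) + 3exp(-9τ)sin(3x), and θ(x,τ) = exp(2x)u(x,τ).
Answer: θ(x, τ) = 3exp(2x)exp(-4τ)sin(2x) + 3exp(2x)exp(-9τ)sin(3x)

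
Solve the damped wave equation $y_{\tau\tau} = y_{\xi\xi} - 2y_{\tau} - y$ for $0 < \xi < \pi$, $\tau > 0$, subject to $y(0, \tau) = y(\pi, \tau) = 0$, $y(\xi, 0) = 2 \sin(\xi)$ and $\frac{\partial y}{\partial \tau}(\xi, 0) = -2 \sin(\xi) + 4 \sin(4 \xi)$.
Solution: Substitute $y = e^{-\tau}u$.
Then $y_{\tau} = e^{-\tau}(u_{\tau} - u)$, $y_{\tau\tau} = e^{-\tau}(u_{\tau\tau} - 2u_{\tau} + u)$, $y_{\xi\xi} = e^{-\tau}u_{\xi\xi}$; substituting and dividing by $e^{-\tau}$, the lower-order terms cancel: $u_{\tau\tau} = u_{\xi\xi}$ (standard wave equation).
Data for $u$: $u(\xi,0) = y(\xi,0) = 2 \sin(\xi)$; $u_{\tau}(\xi,0) = y_{\tau}(\xi,0) + y(\xi,0) = 4 \sin(4 \xi)$. The boundary conditions carry over: $u(0,\tau) = u(\pi,\tau) = 0$.
Separating variables: $u = \sum [A_n \cos(\omega_n \tau) + B_n \sin(\omega_n \tau)] \sin(n\xi)$, $\omega_n = n$. From ICs ($B_n$ = velocity coefficient / $\omega_n$): $A_1=2, B_4=1$.
So $u(\xi,\tau) = 2 \sin(\xi) \cos(\tau) + \sin(4 \xi) \sin(4 \tau)$, and $y(\xi,\tau) = e^{-\tau}u(\xi,\tau)$.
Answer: $y(\xi, \tau) = e^{-\tau} \sin(4 \tau) \sin(4 \xi) + 2 e^{-\tau} \sin(\xi) \cos(\tau)$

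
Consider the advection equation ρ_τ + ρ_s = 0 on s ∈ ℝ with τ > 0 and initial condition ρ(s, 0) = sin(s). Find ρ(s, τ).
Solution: By method of characteristics (waves move right with speed 1):
Along characteristics s - τ = const, ρ is constant, so ρ(s,τ) = f(s - τ) with f = ρ(·, 0).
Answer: ρ(s, τ) = sin(s - τ)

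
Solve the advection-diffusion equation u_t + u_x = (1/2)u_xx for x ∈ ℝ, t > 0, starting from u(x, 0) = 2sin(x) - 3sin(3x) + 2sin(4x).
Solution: Moving frame: η = x - t, σ = t, u = w(η,σ), so u_t = w_σ - w_η and u_xx = w_ηη.
Hence u_t + u_x = w_σ and the PDE becomes the heat equation w_σ = (1/2)w_ηη on η ∈ ℝ.
Initial data: w(η,0) = u(η,0) = 2sin(η) - 3sin(3η) + 2sin(4η). Each mode sin(nη) decays as exp(-n²σ/2) on ℝ, so w(η,σ) = Σ c_n exp(-n²σ/2) sin(nη) with c_1=2, c_3=-3, c_4=2: w(η,σ) = 2exp(-8σ)sin(4η) + 2exp(-σ/2)sin(η) - 3exp(-9σ/2)sin(3η).
Substituting back: u(x,t) = w(x - t, t).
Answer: u(x, t) = -2exp(-8t)sin(4t - 4x) - 2exp(-t/2)sin(t - x) + 3exp(-9t/2)sin(3t - 3x)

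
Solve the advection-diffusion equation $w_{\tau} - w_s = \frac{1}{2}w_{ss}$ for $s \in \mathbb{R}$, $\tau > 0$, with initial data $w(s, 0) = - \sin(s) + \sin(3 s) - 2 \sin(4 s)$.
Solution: Change to a moving frame: let $\eta = s + \tau$, $\sigma = \tau$ and write $w(s,\tau) = u(\eta,\sigma)$.
By the chain rule $w_{\tau} = u_{\sigma} + u_{\eta}$, $w_s = u_{\eta}$, $w_{ss} = u_{\eta\eta}$.
Then $w_{\tau} - w_s = u_{\sigma}$: the advection term cancels and the PDE becomes the heat equation $u_{\sigma} = \frac{1}{2}u_{\eta\eta}$ on $\eta \in \mathbb{R}$.
Initial data: $u(\eta,0) = w(\eta,0) = - \sin(\eta) + \sin(3 \eta) - 2 \sin(4 \eta)$.
On $\eta \in \mathbb{R}$ each mode satisfies $(\sin(n\eta))'' = -n^2 \sin(n\eta)$, so $e^{-n^2\sigma/2} \sin(n\eta)$ solves the heat equation; by superposition $u(\eta,\sigma) = \sum c_n e^{-n^2\sigma/2} \sin(n\eta)$.
Reading off the coefficients: $c_1=-1, c_3=1, c_4=-2$, so $u(\eta,\sigma) = -2 e^{-8 \sigma} \sin(4 \eta) - e^{-\sigma/2} \sin(\eta) + e^{-9 \sigma/2} \sin(3 \eta)$.
Substituting back $\eta = s + \tau$, $\sigma = \tau$: $w(s,\tau) = u(s + \tau, \tau)$.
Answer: $w(s, \tau) = -2 e^{-8 \tau} \sin(4 \tau + 4 s) -  e^{-\tau/2} \sin(\tau + s) + e^{-9 \tau/2} \sin(3 \tau + 3 s)$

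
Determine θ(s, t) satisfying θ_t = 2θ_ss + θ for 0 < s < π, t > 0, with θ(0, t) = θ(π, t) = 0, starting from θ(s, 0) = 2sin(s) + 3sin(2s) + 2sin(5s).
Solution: Substitute θ = exp(t)u.
Then θ_t = exp(t)(u_t + u), θ_ss = exp(t)u_ss; substituting and dividing by exp(t), the lower-order terms cancel: u_t = 2u_ss (standard heat equation).
Data for u: u(s,0) = θ(s,0) = 2sin(s) + 3sin(2s) + 2sin(5s). The boundary conditions carry over: u(0,t) = u(π,t) = 0.
Separating variables: u = Σ c_n exp(-2n²t) sin(ns). From u(s,0) = 2sin(s) + 3sin(2s) + 2sin(5s): c_1=2, c_2=3, c_5=2.
So u(s,t) = 2exp(-2t)sin(s) + 3exp(-8t)sin(2s) + 2exp(-50t)sin(5s), and θ(s,t) = exp(t)u(s,t).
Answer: θ(s, t) = 2exp(-t)sin(s) + 3exp(-7t)sin(2s) + 2exp(-49t)sin(5s)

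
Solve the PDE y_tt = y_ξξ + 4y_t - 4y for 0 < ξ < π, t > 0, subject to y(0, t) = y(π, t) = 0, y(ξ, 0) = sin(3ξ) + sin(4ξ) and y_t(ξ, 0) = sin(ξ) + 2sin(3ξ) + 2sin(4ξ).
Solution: Substitute y = exp(2t)u, i.e. u = exp(-2t)y.
By the product rule, y_t = exp(2t)(u_t + 2u), y_tt = exp(2t)(u_tt + 4u_t + 4u), y_ξξ = exp(2t)u_ξξ.
Substituting into the PDE and dividing by exp(2t): u_tt + 4u_t + 4u = u_ξξ + 4(u_t + 2u) - 4u.
The lower-order terms cancel, leaving the standard wave equation u_tt = u_ξξ.
Initial data for u: u(ξ,0) = y(ξ,0) = sin(3ξ) + sin(4ξ); u_t(ξ,0) = y_t(ξ,0) - 2y(ξ,0) = sin(ξ). The boundary conditions carry over: u(0,t) = u(π,t) = 0.
Solve for u:
  Using separation of variables u = X(ξ)T(t):
  Eigenfunctions: sin(nξ), n = 1, 2, 3, ...
  General solution: u(ξ, t) = Σ [A_n cos(n t) + B_n sin(n t)] sin(nξ)
  From u(ξ,0) = sin(3ξ) + sin(4ξ): A_3=1, A_4=1. From u_t(ξ,0) = sin(ξ), using u_t(ξ,0) = Σ ω_n B_n sin(nξ) with ω_n = n: B_1 = 1/1 = 1.
Hence u(ξ,t) = sin(t)sin(ξ) + sin(3ξ)cos(3t) + sin(4ξ)cos(4t).
Transform back: y(ξ,t) = exp(2t)u(ξ,t).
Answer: y(ξ, t) = exp(2t)sin(t)sin(ξ) + exp(2t)sin(3ξ)cos(3t) + exp(2t)sin(4ξ)cos(4t)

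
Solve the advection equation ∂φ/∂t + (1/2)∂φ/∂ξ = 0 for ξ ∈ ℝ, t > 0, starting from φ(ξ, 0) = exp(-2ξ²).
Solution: By method of characteristics (waves move right with speed 1/2):
Along characteristics ξ - (1/2)t = const, φ is constant, so φ(ξ,t) = f(ξ - (1/2)t) with f = φ(·, 0).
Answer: φ(ξ, t) = exp(-2(-t/2 + ξ)²)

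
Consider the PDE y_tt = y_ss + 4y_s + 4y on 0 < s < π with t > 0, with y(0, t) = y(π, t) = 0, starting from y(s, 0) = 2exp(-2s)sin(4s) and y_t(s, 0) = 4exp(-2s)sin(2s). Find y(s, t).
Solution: Substitute y = exp(-2s)u.
Then y_s = exp(-2s)(u_s - 2u), y_ss = exp(-2s)(u_ss - 4u_s + 4u), y_tt = exp(-2s)u_tt; substituting and dividing by exp(-2s), the lower-order terms cancel: u_tt = u_ss (standard wave equation).
Data for u: u(s,0) = exp(2s)y(s,0) = 2sin(4s); u_t(s,0) = exp(2s)y_t(s,0) = 4sin(2s). The boundary conditions carry over: u(0,t) = u(π,t) = 0.
Separating variables: u = Σ [A_n cos(ω_n t) + B_n sin(ω_n t)] sin(ns), ω_n = n. From ICs (B_n = velocity coefficient / ω_n): A_4=2, B_2=2.
So u(s,t) = 2sin(2s)sin(2t) + 2sin(4s)cos(4t), and y(s,t) = exp(-2s)u(s,t).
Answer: y(s, t) = 2exp(-2s)sin(2s)sin(2t) + 2exp(-2s)sin(4s)cos(4t)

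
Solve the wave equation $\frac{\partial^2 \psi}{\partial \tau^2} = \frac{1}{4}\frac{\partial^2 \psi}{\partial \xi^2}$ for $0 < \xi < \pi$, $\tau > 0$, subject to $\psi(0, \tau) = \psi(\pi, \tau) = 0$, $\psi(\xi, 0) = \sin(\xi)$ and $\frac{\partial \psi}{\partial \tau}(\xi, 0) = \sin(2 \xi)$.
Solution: Using separation of variables $\psi = X(\xi)T(\tau)$:
Eigenfunctions: $\sin(n\xi)$, $n = 1, 2, 3, \ldots$
General solution: $\psi(\xi, \tau) = \sum [A_n \cos(n \tau/2) + B_n \sin(n \tau/2)] \sin(n\xi)$
From $\psi(\xi,0) = \sin(\xi)$: $A_1=1$. From $\psi_{\tau}(\xi,0) = \sin(2 \xi)$, using $\psi_{\tau}(\xi,0) = \sum \omega_n B_n \sin(n\xi)$ with $\omega_n = n/2$: $B_2 = 1/1 = 1$.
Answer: $\psi(\xi, \tau) = \sin(\tau) \sin(2 \xi) + \sin(\xi) \cos(\tau/2)$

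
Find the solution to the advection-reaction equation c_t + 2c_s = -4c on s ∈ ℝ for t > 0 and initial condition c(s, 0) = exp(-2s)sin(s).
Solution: Substitute c = exp(-2s)u.
Then c_s = exp(-2s)(u_s - 2u), c_t = exp(-2s)u_t; substituting and dividing by exp(-2s), the lower-order terms cancel: u_t + 2u_s = 0 (standard advection equation).
Data for u: u(s,0) = exp(2s)c(s,0) = sin(s).
By characteristics (ds/dt = 2), u(s,t) = f(s - 2t) with f = u(·, 0).
So u(s,t) = sin(s - 2t), and c(s,t) = exp(-2s)u(s,t).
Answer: c(s, t) = exp(-2s)sin(s - 2t)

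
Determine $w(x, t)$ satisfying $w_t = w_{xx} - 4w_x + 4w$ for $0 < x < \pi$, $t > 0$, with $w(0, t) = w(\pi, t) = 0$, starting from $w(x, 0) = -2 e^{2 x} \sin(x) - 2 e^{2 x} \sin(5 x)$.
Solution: Substitute $w = e^{2x}u$.
Then $w_x = e^{2x}(u_x + 2u)$, $w_{xx} = e^{2x}(u_{xx} + 4u_x + 4u)$, $w_t = e^{2x}u_t$; substituting and dividing by $e^{2x}$, the lower-order terms cancel: $u_t = u_{xx}$ (standard heat equation).
Data for $u$: $u(x,0) = e^{-2x}w(x,0) = -2 \sin(x) - 2 \sin(5 x)$. The boundary conditions carry over: $u(0,t) = u(\pi,t) = 0$.
Separating variables: $u = \sum c_n e^{-n^2t} \sin(nx)$. From $u(x,0) = -2 \sin(x) - 2 \sin(5 x)$: $c_1=-2, c_5=-2$.
So $u(x,t) = -2 e^{-t} \sin(x) - 2 e^{-25 t} \sin(5 x)$, and $w(x,t) = e^{2x}u(x,t)$.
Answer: $w(x, t) = -2 e^{-t} e^{2 x} \sin(x) - 2 e^{-25 t} e^{2 x} \sin(5 x)$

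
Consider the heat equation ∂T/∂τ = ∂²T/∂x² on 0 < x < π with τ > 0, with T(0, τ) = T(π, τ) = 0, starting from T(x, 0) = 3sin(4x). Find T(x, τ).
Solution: Separating variables: T = Σ c_n exp(-n²τ) sin(nx). From T(x,0) = 3sin(4x): c_4=3.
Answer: T(x, τ) = 3exp(-16τ)sin(4x)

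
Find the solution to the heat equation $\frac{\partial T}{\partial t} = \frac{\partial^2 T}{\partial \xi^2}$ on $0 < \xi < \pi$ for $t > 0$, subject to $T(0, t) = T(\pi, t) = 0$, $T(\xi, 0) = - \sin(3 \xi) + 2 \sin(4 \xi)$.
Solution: Using separation of variables $T = X(\xi)G(t)$:
Eigenfunctions: $\sin(n\xi)$, $n = 1, 2, 3, \ldots$
General solution: $T(\xi, t) = \sum c_n \sin(n\xi) e^{-n^2 t}$
Matching $T(\xi,0) = - \sin(3 \xi) + 2 \sin(4 \xi)$ term by term: $c_3=-1, c_4=2$.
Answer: $T(\xi, t) = - e^{-9 t} \sin(3 \xi) + 2 e^{-16 t} \sin(4 \xi)$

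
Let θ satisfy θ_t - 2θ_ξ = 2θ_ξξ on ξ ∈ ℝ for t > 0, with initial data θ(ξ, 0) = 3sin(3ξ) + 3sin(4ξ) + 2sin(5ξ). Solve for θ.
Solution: Change to a moving frame: let η = ξ + 2t, σ = t and write θ(ξ,t) = u(η,σ).
By the chain rule θ_t = u_σ + 2u_η, θ_ξ = u_η, θ_ξξ = u_ηη.
Then θ_t - 2θ_ξ = u_σ: the advection term cancels and the PDE becomes the heat equation u_σ = 2u_ηη on η ∈ ℝ.
Initial data: u(η,0) = θ(η,0) = 3sin(3η) + 3sin(4η) + 2sin(5η).
On η ∈ ℝ each mode satisfies (sin(nη))″ = -n² sin(nη), so exp(-2n²σ) sin(nη) solves the heat equation; by superposition u(η,σ) = Σ c_n exp(-2n²σ) sin(nη).
Reading off the coefficients: c_3=3, c_4=3, c_5=2, so u(η,σ) = 3exp(-18σ)sin(3η) + 3exp(-32σ)sin(4η) + 2exp(-50σ)sin(5η).
Substituting back η = ξ + 2t, σ = t: θ(ξ,t) = u(ξ + 2t, t).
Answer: θ(ξ, t) = 3exp(-18t)sin(6t + 3ξ) + 3exp(-32t)sin(8t + 4ξ) + 2exp(-50t)sin(10t + 5ξ)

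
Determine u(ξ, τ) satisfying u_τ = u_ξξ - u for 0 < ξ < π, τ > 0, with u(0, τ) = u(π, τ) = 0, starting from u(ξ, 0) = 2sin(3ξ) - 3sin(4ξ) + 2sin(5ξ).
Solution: Substitute u = exp(-τ)w.
Then u_τ = exp(-τ)(w_τ - w), u_ξξ = exp(-τ)w_ξξ; substituting and dividing by exp(-τ), the lower-order terms cancel: w_τ = w_ξξ (standard heat equation).
Data for w: w(ξ,0) = u(ξ,0) = 2sin(3ξ) - 3sin(4ξ) + 2sin(5ξ). The boundary conditions carry over: w(0,τ) = w(π,τ) = 0.
Separating variables: w = Σ c_n exp(-n²τ) sin(nξ). From w(ξ,0) = 2sin(3ξ) - 3sin(4ξ) + 2sin(5ξ): c_3=2, c_4=-3, c_5=2.
So w(ξ,τ) = 2exp(-9τ)sin(3ξ) - 3exp(-16τ)sin(4ξ) + 2exp(-25τ)sin(5ξ), and u(ξ,τ) = exp(-τ)w(ξ,τ).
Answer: u(ξ, τ) = 2exp(-10τ)sin(3ξ) - 3exp(-17τ)sin(4ξ) + 2exp(-26τ)sin(5ξ)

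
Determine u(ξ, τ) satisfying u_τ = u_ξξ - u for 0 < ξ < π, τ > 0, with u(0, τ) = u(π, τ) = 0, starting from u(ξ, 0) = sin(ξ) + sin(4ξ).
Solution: Substitute u = exp(-τ)w, i.e. w = exp(τ)u.
By the product rule, u_τ = exp(-τ)(w_τ - w), u_ξξ = exp(-τ)w_ξξ.
Substituting into the PDE and dividing by exp(-τ): w_τ - w = w_ξξ - w.
The lower-order terms cancel, leaving the standard heat equation w_τ = w_ξξ.
Initial data for w: w(ξ,0) = u(ξ,0) = sin(ξ) + sin(4ξ). The boundary conditions carry over: w(0,τ) = w(π,τ) = 0.
Solve for w:
  Using separation of variables w = X(ξ)T(τ):
  Eigenfunctions: sin(nξ), n = 1, 2, 3, ...
  General solution: w(ξ, τ) = Σ c_n sin(nξ) exp(-n² τ)
  Matching w(ξ,0) = sin(ξ) + sin(4ξ) term by term: c_1=1, c_4=1.
Hence w(ξ,τ) = exp(-τ)sin(ξ) + exp(-16τ)sin(4ξ).
Transform back: u(ξ,τ) = exp(-τ)w(ξ,τ).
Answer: u(ξ, τ) = exp(-2τ)sin(ξ) + exp(-17τ)sin(4ξ)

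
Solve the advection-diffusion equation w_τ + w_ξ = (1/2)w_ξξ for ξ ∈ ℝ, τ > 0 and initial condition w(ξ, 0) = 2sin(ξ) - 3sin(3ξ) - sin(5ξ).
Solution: Change to a moving frame: let η = ξ - τ, σ = τ and write w(ξ,τ) = u(η,σ).
By the chain rule w_τ = u_σ - u_η, w_ξ = u_η, w_ξξ = u_ηη.
Then w_τ + w_ξ = u_σ: the advection term cancels and the PDE becomes the heat equation u_σ = (1/2)u_ηη on η ∈ ℝ.
Initial data: u(η,0) = w(η,0) = 2sin(η) - 3sin(3η) - sin(5η).
On η ∈ ℝ each mode satisfies (sin(nη))″ = -n² sin(nη), so exp(-n²σ/2) sin(nη) solves the heat equation; by superposition u(η,σ) = Σ c_n exp(-n²σ/2) sin(nη).
Reading off the coefficients: c_1=2, c_3=-3, c_5=-1, so u(η,σ) = 2exp(-σ/2)sin(η) - 3exp(-9σ/2)sin(3η) - exp(-25σ/2)sin(5η).
Substituting back η = ξ - τ, σ = τ: w(ξ,τ) = u(ξ - τ, τ).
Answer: w(ξ, τ) = 2exp(-τ/2)sin(ξ - τ) - 3exp(-9τ/2)sin(3ξ - 3τ) - exp(-25τ/2)sin(5ξ - 5τ)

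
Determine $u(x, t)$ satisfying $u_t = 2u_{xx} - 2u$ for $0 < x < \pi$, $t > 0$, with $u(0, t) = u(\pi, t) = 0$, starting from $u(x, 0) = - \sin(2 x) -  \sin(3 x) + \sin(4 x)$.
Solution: Substitute $u = e^{-2t}w$, i.e. $w = e^{2t}u$.
By the product rule, $u_t = e^{-2t}(w_t - 2w)$, $u_{xx} = e^{-2t}w_{xx}$.
Substituting into the PDE and dividing by $e^{-2t}$: $w_t - 2w = 2w_{xx} - 2w$.
The lower-order terms cancel, leaving the standard heat equation $w_t = 2w_{xx}$.
Initial data for $w$: $w(x,0) = u(x,0) = - \sin(2 x) - \sin(3 x) + \sin(4 x)$. The boundary conditions carry over: $w(0,t) = w(\pi,t) = 0$.
Solve for $w$:
  Using separation of variables $w = X(x)T(t)$:
  Eigenfunctions: $\sin(nx)$, $n = 1, 2, 3, \ldots$
  General solution: $w(x, t) = \sum c_n \sin(nx) e^{-2n^2 t}$
  Matching $w(x,0) = - \sin(2 x) - \sin(3 x) + \sin(4 x)$ term by term: $c_2=-1, c_3=-1, c_4=1$.
Hence $w(x,t) = - e^{-8 t} \sin(2 x) - e^{-18 t} \sin(3 x) + e^{-32 t} \sin(4 x)$.
Transform back: $u(x,t) = e^{-2t}w(x,t)$.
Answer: $u(x, t) = - e^{-10 t} \sin(2 x) -  e^{-20 t} \sin(3 x) + e^{-34 t} \sin(4 x)$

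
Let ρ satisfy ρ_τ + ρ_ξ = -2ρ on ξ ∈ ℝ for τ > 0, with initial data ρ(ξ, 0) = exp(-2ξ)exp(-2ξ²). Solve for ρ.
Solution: Substitute ρ = exp(-2ξ)u, i.e. u = exp(2ξ)ρ.
By the product rule, ρ_ξ = exp(-2ξ)(u_ξ - 2u), ρ_τ = exp(-2ξ)u_τ.
Substituting into the PDE and dividing by exp(-2ξ): u_τ + (u_ξ - 2u) = -2u.
The lower-order terms cancel, leaving the standard advection equation u_τ + u_ξ = 0.
Initial data for u: u(ξ,0) = exp(2ξ)ρ(ξ,0) = exp(-2ξ²).
Solve for u:
  By method of characteristics (waves move right with speed 1):
  Along characteristics ξ - τ = const, u is constant, so u(ξ,τ) = f(ξ - τ) with f = u(·, 0).
Hence u(ξ,τ) = exp(-2(ξ - τ)²).
Transform back: ρ(ξ,τ) = exp(-2ξ)u(ξ,τ).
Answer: ρ(ξ, τ) = exp(-2ξ)exp(-2(ξ - τ)²)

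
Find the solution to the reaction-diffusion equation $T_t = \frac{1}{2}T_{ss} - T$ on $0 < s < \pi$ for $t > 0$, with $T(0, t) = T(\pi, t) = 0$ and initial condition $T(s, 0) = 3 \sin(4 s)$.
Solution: Substitute $T = e^{-t}u$.
Then $T_t = e^{-t}(u_t - u)$, $T_{ss} = e^{-t}u_{ss}$; substituting and dividing by $e^{-t}$, the lower-order terms cancel: $u_t = \frac{1}{2}u_{ss}$ (standard heat equation).
Data for $u$: $u(s,0) = T(s,0) = 3 \sin(4 s)$. The boundary conditions carry over: $u(0,t) = u(\pi,t) = 0$.
Separating variables: $u = \sum c_n e^{-n^2t/2} \sin(ns)$. From $u(s,0) = 3 \sin(4 s)$: $c_4=3$.
So $u(s,t) = 3 e^{-8 t} \sin(4 s)$, and $T(s,t) = e^{-t}u(s,t)$.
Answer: $T(s, t) = 3 e^{-9 t} \sin(4 s)$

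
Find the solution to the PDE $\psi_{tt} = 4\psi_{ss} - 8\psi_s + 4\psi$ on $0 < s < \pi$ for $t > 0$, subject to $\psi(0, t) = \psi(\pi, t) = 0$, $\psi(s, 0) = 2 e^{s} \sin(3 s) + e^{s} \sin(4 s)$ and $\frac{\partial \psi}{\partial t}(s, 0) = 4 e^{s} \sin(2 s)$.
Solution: Substitute $\psi = e^{s}u$, i.e. $u = e^{-s}\psi$.
By the product rule, $\psi_s = e^{s}(u_s + u)$, $\psi_{ss} = e^{s}(u_{ss} + 2u_s + u)$, $\psi_{tt} = e^{s}u_{tt}$.
Substituting into the PDE and dividing by $e^{s}$: $u_{tt} = 4(u_{ss} + 2u_s + u) - 8(u_s + u) + 4u$.
The lower-order terms cancel, leaving the standard wave equation $u_{tt} = 4u_{ss}$.
Initial data for $u$: $u(s,0) = e^{-s}\psi(s,0) = 2 \sin(3 s) + \sin(4 s)$; $u_t(s,0) = e^{-s}\psi_t(s,0) = 4 \sin(2 s)$. The boundary conditions carry over: $u(0,t) = u(\pi,t) = 0$.
Solve for $u$:
  Using separation of variables $u = X(s)T(t)$:
  Eigenfunctions: $\sin(ns)$, $n = 1, 2, 3, \ldots$
  General solution: $u(s, t) = \sum [A_n \cos(2n t) + B_n \sin(2n t)] \sin(ns)$
  From $u(s,0) = 2 \sin(3 s) + \sin(4 s)$: $A_3=2, A_4=1$. From $u_t(s,0) = 4 \sin(2 s)$, using $u_t(s,0) = \sum \omega_n B_n \sin(ns)$ with $\omega_n = 2n$: $B_2 = 4/4 = 1$.
Hence $u(s,t) = \sin(2 s) \sin(4 t) + 2 \sin(3 s) \cos(6 t) + \sin(4 s) \cos(8 t)$.
Transform back: $\psi(s,t) = e^{s}u(s,t)$.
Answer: $\psi(s, t) = e^{s} \sin(2 s) \sin(4 t) + 2 e^{s} \sin(3 s) \cos(6 t) + e^{s} \sin(4 s) \cos(8 t)$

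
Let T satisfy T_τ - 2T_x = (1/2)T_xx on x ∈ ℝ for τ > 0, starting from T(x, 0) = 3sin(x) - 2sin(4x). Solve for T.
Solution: Change to a moving frame: let η = x + 2τ, σ = τ and write T(x,τ) = u(η,σ).
By the chain rule T_τ = u_σ + 2u_η, T_x = u_η, T_xx = u_ηη.
Then T_τ - 2T_x = u_σ: the advection term cancels and the PDE becomes the heat equation u_σ = (1/2)u_ηη on η ∈ ℝ.
Initial data: u(η,0) = T(η,0) = 3sin(η) - 2sin(4η).
On η ∈ ℝ each mode satisfies (sin(nη))″ = -n² sin(nη), so exp(-n²σ/2) sin(nη) solves the heat equation; by superposition u(η,σ) = Σ c_n exp(-n²σ/2) sin(nη).
Reading off the coefficients: c_1=3, c_4=-2, so u(η,σ) = -2exp(-8σ)sin(4η) + 3exp(-σ/2)sin(η).
Substituting back η = x + 2τ, σ = τ: T(x,τ) = u(x + 2τ, τ).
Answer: T(x, τ) = -2exp(-8τ)sin(4x + 8τ) + 3exp(-τ/2)sin(x + 2τ)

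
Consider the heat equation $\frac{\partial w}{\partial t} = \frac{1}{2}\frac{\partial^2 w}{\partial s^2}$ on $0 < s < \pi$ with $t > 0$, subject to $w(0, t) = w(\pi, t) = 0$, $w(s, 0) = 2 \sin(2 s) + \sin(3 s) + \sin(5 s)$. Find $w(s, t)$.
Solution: Using separation of variables $w = X(s)T(t)$:
Eigenfunctions: $\sin(ns)$, $n = 1, 2, 3, \ldots$
General solution: $w(s, t) = \sum c_n \sin(ns) e^{-n^2 t/2}$
Matching $w(s,0) = 2 \sin(2 s) + \sin(3 s) + \sin(5 s)$ term by term: $c_2=2, c_3=1, c_5=1$.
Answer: $w(s, t) = 2 e^{-2 t} \sin(2 s) + e^{-9 t/2} \sin(3 s) + e^{-25 t/2} \sin(5 s)$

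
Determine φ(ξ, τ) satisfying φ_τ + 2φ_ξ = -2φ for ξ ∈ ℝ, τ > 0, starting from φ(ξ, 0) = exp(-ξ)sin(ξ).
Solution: Substitute φ = exp(-ξ)u.
Then φ_ξ = exp(-ξ)(u_ξ - u), φ_τ = exp(-ξ)u_τ; substituting and dividing by exp(-ξ), the lower-order terms cancel: u_τ + 2u_ξ = 0 (standard advection equation).
Data for u: u(ξ,0) = exp(ξ)φ(ξ,0) = sin(ξ).
By characteristics (dξ/dτ = 2), u(ξ,τ) = f(ξ - 2τ) with f = u(·, 0).
So u(ξ,τ) = sin(ξ - 2τ), and φ(ξ,τ) = exp(-ξ)u(ξ,τ).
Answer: φ(ξ, τ) = exp(-ξ)sin(ξ - 2τ)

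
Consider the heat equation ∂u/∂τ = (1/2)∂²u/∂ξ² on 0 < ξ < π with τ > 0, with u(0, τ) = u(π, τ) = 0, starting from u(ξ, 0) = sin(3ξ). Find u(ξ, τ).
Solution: Using separation of variables u = X(ξ)T(τ):
Eigenfunctions: sin(nξ), n = 1, 2, 3, ...
General solution: u(ξ, τ) = Σ c_n sin(nξ) exp(-n² τ/2)
Matching u(ξ,0) = sin(3ξ) term by term: c_3=1.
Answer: u(ξ, τ) = exp(-9τ/2)sin(3ξ)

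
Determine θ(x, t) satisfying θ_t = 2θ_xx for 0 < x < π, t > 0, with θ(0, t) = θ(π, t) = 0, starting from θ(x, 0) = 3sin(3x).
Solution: Separating variables: θ = Σ c_n exp(-2n²t) sin(nx). From θ(x,0) = 3sin(3x): c_3=3.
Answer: θ(x, t) = 3exp(-18t)sin(3x)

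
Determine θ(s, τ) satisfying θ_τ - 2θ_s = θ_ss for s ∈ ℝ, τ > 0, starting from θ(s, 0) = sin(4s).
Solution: Moving frame: η = s + 2τ, σ = τ, θ = u(η,σ), so θ_τ = u_σ + 2u_η and θ_ss = u_ηη.
Hence θ_τ - 2θ_s = u_σ and the PDE becomes the heat equation u_σ = u_ηη on η ∈ ℝ.
Initial data: u(η,0) = θ(η,0) = sin(4η). Each mode sin(nη) decays as exp(-n²σ) on ℝ, so u(η,σ) = Σ c_n exp(-n²σ) sin(nη) with c_4=1: u(η,σ) = exp(-16σ)sin(4η).
Substituting back: θ(s,τ) = u(s + 2τ, τ).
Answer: θ(s, τ) = exp(-16τ)sin(4s + 8τ)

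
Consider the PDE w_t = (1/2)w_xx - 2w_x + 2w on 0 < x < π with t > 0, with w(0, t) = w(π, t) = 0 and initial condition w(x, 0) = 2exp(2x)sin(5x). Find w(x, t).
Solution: Substitute w = exp(2x)u, i.e. u = exp(-2x)w.
By the product rule, w_x = exp(2x)(u_x + 2u), w_xx = exp(2x)(u_xx + 4u_x + 4u), w_t = exp(2x)u_t.
Substituting into the PDE and dividing by exp(2x): u_t = (1/2)(u_xx + 4u_x + 4u) - 2(u_x + 2u) + 2u.
The lower-order terms cancel, leaving the standard heat equation u_t = (1/2)u_xx.
Initial data for u: u(x,0) = exp(-2x)w(x,0) = 2sin(5x). The boundary conditions carry over: u(0,t) = u(π,t) = 0.
Solve for u:
  Using separation of variables u = X(x)T(t):
  Eigenfunctions: sin(nx), n = 1, 2, 3, ...
  General solution: u(x, t) = Σ c_n sin(nx) exp(-n² t/2)
  Matching u(x,0) = 2sin(5x) term by term: c_5=2.
Hence u(x,t) = 2exp(-25t/2)sin(5x).
Transform back: w(x,t) = exp(2x)u(x,t).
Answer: w(x, t) = 2exp(-25t/2)exp(2x)sin(5x)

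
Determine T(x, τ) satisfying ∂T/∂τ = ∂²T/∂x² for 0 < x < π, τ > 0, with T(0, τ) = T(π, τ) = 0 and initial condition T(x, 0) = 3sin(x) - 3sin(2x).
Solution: Using separation of variables T = X(x)G(τ):
Eigenfunctions: sin(nx), n = 1, 2, 3, ...
General solution: T(x, τ) = Σ c_n sin(nx) exp(-n² τ)
Matching T(x,0) = 3sin(x) - 3sin(2x) term by term: c_1=3, c_2=-3.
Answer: T(x, τ) = 3exp(-τ)sin(x) - 3exp(-4τ)sin(2x)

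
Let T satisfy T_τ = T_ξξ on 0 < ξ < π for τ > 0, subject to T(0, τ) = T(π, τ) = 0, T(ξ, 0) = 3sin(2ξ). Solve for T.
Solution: Using separation of variables T = X(ξ)G(τ):
Eigenfunctions: sin(nξ), n = 1, 2, 3, ...
General solution: T(ξ, τ) = Σ c_n sin(nξ) exp(-n² τ)
Matching T(ξ,0) = 3sin(2ξ) term by term: c_2=3.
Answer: T(ξ, τ) = 3exp(-4τ)sin(2ξ)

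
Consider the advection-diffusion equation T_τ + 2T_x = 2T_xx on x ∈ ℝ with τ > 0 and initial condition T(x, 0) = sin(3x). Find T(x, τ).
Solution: Change to a moving frame: let η = x - 2τ, σ = τ and write T(x,τ) = u(η,σ).
By the chain rule T_τ = u_σ - 2u_η, T_x = u_η, T_xx = u_ηη.
Then T_τ + 2T_x = u_σ: the advection term cancels and the PDE becomes the heat equation u_σ = 2u_ηη on η ∈ ℝ.
Initial data: u(η,0) = T(η,0) = sin(3η).
On η ∈ ℝ each mode satisfies (sin(nη))″ = -n² sin(nη), so exp(-2n²σ) sin(nη) solves the heat equation; by superposition u(η,σ) = Σ c_n exp(-2n²σ) sin(nη).
Reading off the coefficients: c_3=1, so u(η,σ) = exp(-18σ)sin(3η).
Substituting back η = x - 2τ, σ = τ: T(x,τ) = u(x - 2τ, τ).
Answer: T(x, τ) = exp(-18τ)sin(3x - 6τ)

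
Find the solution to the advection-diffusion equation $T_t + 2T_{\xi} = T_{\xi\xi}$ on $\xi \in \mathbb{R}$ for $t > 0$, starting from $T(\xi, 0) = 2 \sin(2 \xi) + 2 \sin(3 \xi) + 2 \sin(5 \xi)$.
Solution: Change to a moving frame: let $\eta = \xi - 2t$, $\sigma = t$ and write $T(\xi,t) = u(\eta,\sigma)$.
By the chain rule $T_t = u_{\sigma} - 2u_{\eta}$, $T_{\xi} = u_{\eta}$, $T_{\xi\xi} = u_{\eta\eta}$.
Then $T_t + 2T_{\xi} = u_{\sigma}$: the advection term cancels and the PDE becomes the heat equation $u_{\sigma} = u_{\eta\eta}$ on $\eta \in \mathbb{R}$.
Initial data: $u(\eta,0) = T(\eta,0) = 2 \sin(2 \eta) + 2 \sin(3 \eta) + 2 \sin(5 \eta)$.
On $\eta \in \mathbb{R}$ each mode satisfies $(\sin(n\eta))'' = -n^2 \sin(n\eta)$, so $e^{-n^2\sigma} \sin(n\eta)$ solves the heat equation; by superposition $u(\eta,\sigma) = \sum c_n e^{-n^2\sigma} \sin(n\eta)$.
Reading off the coefficients: $c_2=2, c_3=2, c_5=2$, so $u(\eta,\sigma) = 2 e^{-4 \sigma} \sin(2 \eta) + 2 e^{-9 \sigma} \sin(3 \eta) + 2 e^{-25 \sigma} \sin(5 \eta)$.
Substituting back $\eta = \xi - 2t$, $\sigma = t$: $T(\xi,t) = u(\xi - 2t, t)$.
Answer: $T(\xi, t) = 2 e^{-4 t} \sin(2 \xi - 4 t) + 2 e^{-9 t} \sin(3 \xi - 6 t) + 2 e^{-25 t} \sin(5 \xi - 10 t)$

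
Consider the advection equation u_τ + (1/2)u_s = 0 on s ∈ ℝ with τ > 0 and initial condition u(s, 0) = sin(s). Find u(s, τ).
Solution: By method of characteristics (waves move right with speed 1/2):
Along characteristics s - (1/2)τ = const, u is constant, so u(s,τ) = f(s - (1/2)τ) with f = u(·, 0).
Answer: u(s, τ) = sin(s - τ/2)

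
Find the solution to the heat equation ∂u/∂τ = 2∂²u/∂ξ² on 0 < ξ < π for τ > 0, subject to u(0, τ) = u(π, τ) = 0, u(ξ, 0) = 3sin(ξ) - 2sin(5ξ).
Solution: Separating variables: u = Σ c_n exp(-2n²τ) sin(nξ). From u(ξ,0) = 3sin(ξ) - 2sin(5ξ): c_1=3, c_5=-2.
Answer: u(ξ, τ) = 3exp(-2τ)sin(ξ) - 2exp(-50τ)sin(5ξ)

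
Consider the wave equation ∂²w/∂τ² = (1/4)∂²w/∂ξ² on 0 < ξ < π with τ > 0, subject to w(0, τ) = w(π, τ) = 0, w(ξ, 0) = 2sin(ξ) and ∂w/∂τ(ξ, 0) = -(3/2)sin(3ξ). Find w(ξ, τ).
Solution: Separating variables: w = Σ [A_n cos(ω_n τ) + B_n sin(ω_n τ)] sin(nξ), ω_n = n/2. From ICs (B_n = velocity coefficient / ω_n): A_1=2, B_3=-1.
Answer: w(ξ, τ) = 2sin(ξ)cos(τ/2) - sin(3ξ)sin(3τ/2)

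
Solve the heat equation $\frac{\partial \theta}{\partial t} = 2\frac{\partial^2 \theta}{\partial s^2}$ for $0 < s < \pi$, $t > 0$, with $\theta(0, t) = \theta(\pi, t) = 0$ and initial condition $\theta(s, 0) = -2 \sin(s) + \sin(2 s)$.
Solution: Using separation of variables $\theta = X(s)G(t)$:
Eigenfunctions: $\sin(ns)$, $n = 1, 2, 3, \ldots$
General solution: $\theta(s, t) = \sum c_n \sin(ns) e^{-2n^2 t}$
Matching $\theta(s,0) = -2 \sin(s) + \sin(2 s)$ term by term: $c_1=-2, c_2=1$.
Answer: $\theta(s, t) = -2 e^{-2 t} \sin(s) + e^{-8 t} \sin(2 s)$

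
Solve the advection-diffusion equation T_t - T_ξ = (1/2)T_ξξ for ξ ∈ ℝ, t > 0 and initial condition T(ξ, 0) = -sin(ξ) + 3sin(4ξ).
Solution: Change to a moving frame: let η = ξ + t, σ = t and write T(ξ,t) = u(η,σ).
By the chain rule T_t = u_σ + u_η, T_ξ = u_η, T_ξξ = u_ηη.
Then T_t - T_ξ = u_σ: the advection term cancels and the PDE becomes the heat equation u_σ = (1/2)u_ηη on η ∈ ℝ.
Initial data: u(η,0) = T(η,0) = -sin(η) + 3sin(4η).
On η ∈ ℝ each mode satisfies (sin(nη))″ = -n² sin(nη), so exp(-n²σ/2) sin(nη) solves the heat equation; by superposition u(η,σ) = Σ c_n exp(-n²σ/2) sin(nη).
Reading off the coefficients: c_1=-1, c_4=3, so u(η,σ) = 3exp(-8σ)sin(4η) - exp(-σ/2)sin(η).
Substituting back η = ξ + t, σ = t: T(ξ,t) = u(ξ + t, t).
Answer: T(ξ, t) = 3exp(-8t)sin(4t + 4ξ) - exp(-t/2)sin(t + ξ)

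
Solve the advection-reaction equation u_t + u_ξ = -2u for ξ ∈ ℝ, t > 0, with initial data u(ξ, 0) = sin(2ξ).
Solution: Substitute u = exp(-2t)w, i.e. w = exp(2t)u.
By the product rule, u_t = exp(-2t)(w_t - 2w), u_ξ = exp(-2t)w_ξ.
Substituting into the PDE and dividing by exp(-2t): w_t - 2w + w_ξ = -2w.
The lower-order terms cancel, leaving the standard advection equation w_t + w_ξ = 0.
Initial data for w: w(ξ,0) = u(ξ,0) = sin(2ξ).
Solve for w:
  By method of characteristics (waves move right with speed 1):
  Along characteristics ξ - t = const, w is constant, so w(ξ,t) = f(ξ - t) with f = w(·, 0).
Hence w(ξ,t) = -sin(2t - 2ξ).
Transform back: u(ξ,t) = exp(-2t)w(ξ,t).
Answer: u(ξ, t) = -exp(-2t)sin(2t - 2ξ)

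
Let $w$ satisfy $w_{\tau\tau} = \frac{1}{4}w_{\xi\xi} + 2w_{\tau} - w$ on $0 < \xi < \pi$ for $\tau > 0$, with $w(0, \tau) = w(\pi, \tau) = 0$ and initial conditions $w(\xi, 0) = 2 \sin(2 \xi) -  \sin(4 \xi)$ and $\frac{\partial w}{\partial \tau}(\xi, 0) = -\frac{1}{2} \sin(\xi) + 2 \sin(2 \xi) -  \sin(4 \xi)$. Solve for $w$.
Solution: Substitute $w = e^{\tau}u$, i.e. $u = e^{-\tau}w$.
By the product rule, $w_{\tau} = e^{\tau}(u_{\tau} + u)$, $w_{\tau\tau} = e^{\tau}(u_{\tau\tau} + 2u_{\tau} + u)$, $w_{\xi\xi} = e^{\tau}u_{\xi\xi}$.
Substituting into the PDE and dividing by $e^{\tau}$: $u_{\tau\tau} + 2u_{\tau} + u = \frac{1}{4}u_{\xi\xi} + 2(u_{\tau} + u) - u$.
The lower-order terms cancel, leaving the standard wave equation $u_{\tau\tau} = \frac{1}{4}u_{\xi\xi}$.
Initial data for $u$: $u(\xi,0) = w(\xi,0) = 2 \sin(2 \xi) - \sin(4 \xi)$; $u_{\tau}(\xi,0) = w_{\tau}(\xi,0) - w(\xi,0) = -\frac{1}{2} \sin(\xi)$. The boundary conditions carry over: $u(0,\tau) = u(\pi,\tau) = 0$.
Solve for $u$:
  Using separation of variables $u = X(\xi)T(\tau)$:
  Eigenfunctions: $\sin(n\xi)$, $n = 1, 2, 3, \ldots$
  General solution: $u(\xi, \tau) = \sum [A_n \cos(n \tau/2) + B_n \sin(n \tau/2)] \sin(n\xi)$
  From $u(\xi,0) = 2 \sin(2 \xi) - \sin(4 \xi)$: $A_2=2, A_4=-1$. From $u_{\tau}(\xi,0) = -\frac{1}{2} \sin(\xi)$, using $u_{\tau}(\xi,0) = \sum \omega_n B_n \sin(n\xi)$ with $\omega_n = n/2$: $B_1 = (-1/2)/(1/2) = -1$.
Hence $u(\xi,\tau) = - \sin(\xi) \sin(\tau/2) + 2 \sin(2 \xi) \cos(\tau) - \sin(4 \xi) \cos(2 \tau)$.
Transform back: $w(\xi,\tau) = e^{\tau}u(\xi,\tau)$.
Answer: $w(\xi, \tau) = - e^{\tau} \sin(\tau/2) \sin(\xi) + 2 e^{\tau} \sin(2 \xi) \cos(\tau) -  e^{\tau} \sin(4 \xi) \cos(2 \tau)$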